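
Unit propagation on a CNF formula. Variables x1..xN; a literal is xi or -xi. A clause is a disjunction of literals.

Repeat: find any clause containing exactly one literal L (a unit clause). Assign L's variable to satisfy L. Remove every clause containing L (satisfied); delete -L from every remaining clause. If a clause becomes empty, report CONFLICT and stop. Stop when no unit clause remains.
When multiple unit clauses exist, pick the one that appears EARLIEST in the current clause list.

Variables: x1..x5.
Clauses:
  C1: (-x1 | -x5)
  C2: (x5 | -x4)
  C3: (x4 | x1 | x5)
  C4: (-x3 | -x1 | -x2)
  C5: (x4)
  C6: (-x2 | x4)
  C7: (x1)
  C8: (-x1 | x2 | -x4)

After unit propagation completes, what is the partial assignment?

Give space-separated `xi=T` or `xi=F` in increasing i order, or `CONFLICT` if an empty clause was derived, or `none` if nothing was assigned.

unit clause [4] forces x4=T; simplify:
  drop -4 from [5, -4] -> [5]
  drop -4 from [-1, 2, -4] -> [-1, 2]
  satisfied 3 clause(s); 5 remain; assigned so far: [4]
unit clause [5] forces x5=T; simplify:
  drop -5 from [-1, -5] -> [-1]
  satisfied 1 clause(s); 4 remain; assigned so far: [4, 5]
unit clause [-1] forces x1=F; simplify:
  drop 1 from [1] -> [] (empty!)
  satisfied 3 clause(s); 1 remain; assigned so far: [1, 4, 5]
CONFLICT (empty clause)

Answer: CONFLICT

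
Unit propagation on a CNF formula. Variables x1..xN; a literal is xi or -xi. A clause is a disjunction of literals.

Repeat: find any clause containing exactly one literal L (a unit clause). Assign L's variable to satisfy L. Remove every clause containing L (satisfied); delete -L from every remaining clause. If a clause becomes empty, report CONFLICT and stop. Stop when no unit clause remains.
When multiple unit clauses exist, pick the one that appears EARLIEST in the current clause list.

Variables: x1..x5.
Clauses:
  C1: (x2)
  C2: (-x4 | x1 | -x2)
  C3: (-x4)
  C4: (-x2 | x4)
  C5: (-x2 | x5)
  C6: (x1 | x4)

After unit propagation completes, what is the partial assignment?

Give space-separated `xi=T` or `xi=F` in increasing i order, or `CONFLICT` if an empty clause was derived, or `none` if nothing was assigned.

unit clause [2] forces x2=T; simplify:
  drop -2 from [-4, 1, -2] -> [-4, 1]
  drop -2 from [-2, 4] -> [4]
  drop -2 from [-2, 5] -> [5]
  satisfied 1 clause(s); 5 remain; assigned so far: [2]
unit clause [-4] forces x4=F; simplify:
  drop 4 from [4] -> [] (empty!)
  drop 4 from [1, 4] -> [1]
  satisfied 2 clause(s); 3 remain; assigned so far: [2, 4]
CONFLICT (empty clause)

Answer: CONFLICT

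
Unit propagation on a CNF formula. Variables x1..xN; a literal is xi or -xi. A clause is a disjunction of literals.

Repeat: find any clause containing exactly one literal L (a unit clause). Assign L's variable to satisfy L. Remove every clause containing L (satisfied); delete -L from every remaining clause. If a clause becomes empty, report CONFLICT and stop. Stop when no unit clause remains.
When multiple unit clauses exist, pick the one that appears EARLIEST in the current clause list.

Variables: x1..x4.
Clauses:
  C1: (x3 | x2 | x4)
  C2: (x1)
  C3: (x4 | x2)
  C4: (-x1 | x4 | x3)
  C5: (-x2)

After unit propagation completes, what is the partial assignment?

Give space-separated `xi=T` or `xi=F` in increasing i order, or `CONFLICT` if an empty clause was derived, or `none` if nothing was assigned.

unit clause [1] forces x1=T; simplify:
  drop -1 from [-1, 4, 3] -> [4, 3]
  satisfied 1 clause(s); 4 remain; assigned so far: [1]
unit clause [-2] forces x2=F; simplify:
  drop 2 from [3, 2, 4] -> [3, 4]
  drop 2 from [4, 2] -> [4]
  satisfied 1 clause(s); 3 remain; assigned so far: [1, 2]
unit clause [4] forces x4=T; simplify:
  satisfied 3 clause(s); 0 remain; assigned so far: [1, 2, 4]

Answer: x1=T x2=F x4=T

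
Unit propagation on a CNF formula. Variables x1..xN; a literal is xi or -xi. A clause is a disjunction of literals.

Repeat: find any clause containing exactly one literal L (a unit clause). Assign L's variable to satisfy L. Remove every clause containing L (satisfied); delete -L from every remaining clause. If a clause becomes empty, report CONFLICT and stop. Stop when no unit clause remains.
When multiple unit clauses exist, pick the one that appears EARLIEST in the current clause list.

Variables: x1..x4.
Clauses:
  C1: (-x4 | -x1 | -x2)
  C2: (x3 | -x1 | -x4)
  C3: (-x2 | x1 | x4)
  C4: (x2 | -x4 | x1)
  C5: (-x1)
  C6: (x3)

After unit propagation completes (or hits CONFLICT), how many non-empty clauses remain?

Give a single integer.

Answer: 2

Derivation:
unit clause [-1] forces x1=F; simplify:
  drop 1 from [-2, 1, 4] -> [-2, 4]
  drop 1 from [2, -4, 1] -> [2, -4]
  satisfied 3 clause(s); 3 remain; assigned so far: [1]
unit clause [3] forces x3=T; simplify:
  satisfied 1 clause(s); 2 remain; assigned so far: [1, 3]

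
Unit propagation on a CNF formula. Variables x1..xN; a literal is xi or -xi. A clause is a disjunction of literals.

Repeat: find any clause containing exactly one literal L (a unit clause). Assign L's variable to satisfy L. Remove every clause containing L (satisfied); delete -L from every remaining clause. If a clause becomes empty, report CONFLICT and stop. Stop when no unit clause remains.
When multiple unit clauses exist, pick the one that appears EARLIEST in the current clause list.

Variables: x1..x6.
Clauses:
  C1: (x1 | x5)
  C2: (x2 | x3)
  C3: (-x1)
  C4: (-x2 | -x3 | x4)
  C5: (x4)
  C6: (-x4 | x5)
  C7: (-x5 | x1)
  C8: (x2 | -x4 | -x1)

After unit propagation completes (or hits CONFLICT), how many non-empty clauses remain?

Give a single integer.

Answer: 3

Derivation:
unit clause [-1] forces x1=F; simplify:
  drop 1 from [1, 5] -> [5]
  drop 1 from [-5, 1] -> [-5]
  satisfied 2 clause(s); 6 remain; assigned so far: [1]
unit clause [5] forces x5=T; simplify:
  drop -5 from [-5] -> [] (empty!)
  satisfied 2 clause(s); 4 remain; assigned so far: [1, 5]
CONFLICT (empty clause)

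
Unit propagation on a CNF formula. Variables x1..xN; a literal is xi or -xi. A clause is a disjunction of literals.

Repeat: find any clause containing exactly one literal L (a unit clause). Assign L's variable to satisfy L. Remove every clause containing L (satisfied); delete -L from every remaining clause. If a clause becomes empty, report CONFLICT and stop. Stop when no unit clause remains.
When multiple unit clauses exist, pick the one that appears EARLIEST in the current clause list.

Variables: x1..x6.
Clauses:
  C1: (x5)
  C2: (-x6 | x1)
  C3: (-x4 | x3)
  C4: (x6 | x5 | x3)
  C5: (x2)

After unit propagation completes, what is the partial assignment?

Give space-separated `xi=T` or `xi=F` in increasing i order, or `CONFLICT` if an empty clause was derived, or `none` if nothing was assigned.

unit clause [5] forces x5=T; simplify:
  satisfied 2 clause(s); 3 remain; assigned so far: [5]
unit clause [2] forces x2=T; simplify:
  satisfied 1 clause(s); 2 remain; assigned so far: [2, 5]

Answer: x2=T x5=T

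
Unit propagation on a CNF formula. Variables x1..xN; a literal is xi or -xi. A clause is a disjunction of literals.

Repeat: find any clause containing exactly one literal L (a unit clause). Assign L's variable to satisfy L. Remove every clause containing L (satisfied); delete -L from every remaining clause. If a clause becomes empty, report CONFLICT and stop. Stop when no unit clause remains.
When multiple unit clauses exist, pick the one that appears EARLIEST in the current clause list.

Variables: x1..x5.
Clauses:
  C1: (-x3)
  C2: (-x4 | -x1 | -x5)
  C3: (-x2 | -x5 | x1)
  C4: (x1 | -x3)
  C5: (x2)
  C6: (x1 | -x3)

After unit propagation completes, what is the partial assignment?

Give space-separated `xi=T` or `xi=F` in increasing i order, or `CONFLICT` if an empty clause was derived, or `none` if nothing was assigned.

unit clause [-3] forces x3=F; simplify:
  satisfied 3 clause(s); 3 remain; assigned so far: [3]
unit clause [2] forces x2=T; simplify:
  drop -2 from [-2, -5, 1] -> [-5, 1]
  satisfied 1 clause(s); 2 remain; assigned so far: [2, 3]

Answer: x2=T x3=F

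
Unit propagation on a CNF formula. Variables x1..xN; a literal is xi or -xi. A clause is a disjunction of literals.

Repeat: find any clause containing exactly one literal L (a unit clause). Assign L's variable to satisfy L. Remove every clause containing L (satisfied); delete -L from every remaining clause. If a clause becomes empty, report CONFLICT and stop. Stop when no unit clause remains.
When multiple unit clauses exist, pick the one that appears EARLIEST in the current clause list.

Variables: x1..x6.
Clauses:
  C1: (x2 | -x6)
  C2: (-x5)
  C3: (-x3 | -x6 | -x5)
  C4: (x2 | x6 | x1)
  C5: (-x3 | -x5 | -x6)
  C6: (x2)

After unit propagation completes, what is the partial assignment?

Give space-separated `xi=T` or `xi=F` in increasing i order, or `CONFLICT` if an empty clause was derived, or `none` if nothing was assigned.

unit clause [-5] forces x5=F; simplify:
  satisfied 3 clause(s); 3 remain; assigned so far: [5]
unit clause [2] forces x2=T; simplify:
  satisfied 3 clause(s); 0 remain; assigned so far: [2, 5]

Answer: x2=T x5=F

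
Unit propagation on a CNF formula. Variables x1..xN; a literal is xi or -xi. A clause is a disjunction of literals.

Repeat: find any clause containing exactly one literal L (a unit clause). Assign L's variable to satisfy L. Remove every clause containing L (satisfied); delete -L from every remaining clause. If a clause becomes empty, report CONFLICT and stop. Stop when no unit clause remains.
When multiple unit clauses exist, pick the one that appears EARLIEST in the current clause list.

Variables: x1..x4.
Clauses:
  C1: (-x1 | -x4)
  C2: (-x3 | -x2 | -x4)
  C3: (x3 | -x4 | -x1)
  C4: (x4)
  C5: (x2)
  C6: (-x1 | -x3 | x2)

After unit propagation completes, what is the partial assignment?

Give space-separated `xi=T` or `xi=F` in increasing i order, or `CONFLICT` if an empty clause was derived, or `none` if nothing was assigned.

Answer: x1=F x2=T x3=F x4=T

Derivation:
unit clause [4] forces x4=T; simplify:
  drop -4 from [-1, -4] -> [-1]
  drop -4 from [-3, -2, -4] -> [-3, -2]
  drop -4 from [3, -4, -1] -> [3, -1]
  satisfied 1 clause(s); 5 remain; assigned so far: [4]
unit clause [-1] forces x1=F; simplify:
  satisfied 3 clause(s); 2 remain; assigned so far: [1, 4]
unit clause [2] forces x2=T; simplify:
  drop -2 from [-3, -2] -> [-3]
  satisfied 1 clause(s); 1 remain; assigned so far: [1, 2, 4]
unit clause [-3] forces x3=F; simplify:
  satisfied 1 clause(s); 0 remain; assigned so far: [1, 2, 3, 4]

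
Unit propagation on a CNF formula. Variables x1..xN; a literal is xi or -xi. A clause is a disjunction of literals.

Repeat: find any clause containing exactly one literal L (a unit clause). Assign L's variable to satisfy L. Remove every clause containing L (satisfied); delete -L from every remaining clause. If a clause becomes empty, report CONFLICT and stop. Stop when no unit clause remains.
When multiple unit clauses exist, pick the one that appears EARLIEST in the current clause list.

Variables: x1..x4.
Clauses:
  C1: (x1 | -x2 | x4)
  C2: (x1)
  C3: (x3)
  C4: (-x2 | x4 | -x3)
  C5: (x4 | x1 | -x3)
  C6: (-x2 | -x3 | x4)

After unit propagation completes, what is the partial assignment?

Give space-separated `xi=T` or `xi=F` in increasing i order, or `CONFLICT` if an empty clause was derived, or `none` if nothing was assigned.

Answer: x1=T x3=T

Derivation:
unit clause [1] forces x1=T; simplify:
  satisfied 3 clause(s); 3 remain; assigned so far: [1]
unit clause [3] forces x3=T; simplify:
  drop -3 from [-2, 4, -3] -> [-2, 4]
  drop -3 from [-2, -3, 4] -> [-2, 4]
  satisfied 1 clause(s); 2 remain; assigned so far: [1, 3]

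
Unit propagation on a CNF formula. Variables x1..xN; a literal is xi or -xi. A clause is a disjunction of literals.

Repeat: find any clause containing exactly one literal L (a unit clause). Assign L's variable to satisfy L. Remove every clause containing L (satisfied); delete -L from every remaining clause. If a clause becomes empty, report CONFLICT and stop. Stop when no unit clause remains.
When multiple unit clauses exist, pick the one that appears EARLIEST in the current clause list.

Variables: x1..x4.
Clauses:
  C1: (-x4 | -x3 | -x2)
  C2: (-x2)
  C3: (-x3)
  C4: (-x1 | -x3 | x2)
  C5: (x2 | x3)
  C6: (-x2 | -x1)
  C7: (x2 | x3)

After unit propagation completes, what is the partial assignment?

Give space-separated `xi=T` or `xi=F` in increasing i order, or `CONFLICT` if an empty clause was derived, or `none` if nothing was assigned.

Answer: CONFLICT

Derivation:
unit clause [-2] forces x2=F; simplify:
  drop 2 from [-1, -3, 2] -> [-1, -3]
  drop 2 from [2, 3] -> [3]
  drop 2 from [2, 3] -> [3]
  satisfied 3 clause(s); 4 remain; assigned so far: [2]
unit clause [-3] forces x3=F; simplify:
  drop 3 from [3] -> [] (empty!)
  drop 3 from [3] -> [] (empty!)
  satisfied 2 clause(s); 2 remain; assigned so far: [2, 3]
CONFLICT (empty clause)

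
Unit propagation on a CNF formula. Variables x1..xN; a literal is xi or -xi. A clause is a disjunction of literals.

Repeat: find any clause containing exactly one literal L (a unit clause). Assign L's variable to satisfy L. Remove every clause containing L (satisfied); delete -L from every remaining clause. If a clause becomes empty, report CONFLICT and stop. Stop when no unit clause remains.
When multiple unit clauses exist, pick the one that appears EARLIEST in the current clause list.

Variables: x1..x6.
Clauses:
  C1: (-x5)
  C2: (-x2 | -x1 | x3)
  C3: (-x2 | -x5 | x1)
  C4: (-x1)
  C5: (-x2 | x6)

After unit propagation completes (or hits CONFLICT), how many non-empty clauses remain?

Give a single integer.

unit clause [-5] forces x5=F; simplify:
  satisfied 2 clause(s); 3 remain; assigned so far: [5]
unit clause [-1] forces x1=F; simplify:
  satisfied 2 clause(s); 1 remain; assigned so far: [1, 5]

Answer: 1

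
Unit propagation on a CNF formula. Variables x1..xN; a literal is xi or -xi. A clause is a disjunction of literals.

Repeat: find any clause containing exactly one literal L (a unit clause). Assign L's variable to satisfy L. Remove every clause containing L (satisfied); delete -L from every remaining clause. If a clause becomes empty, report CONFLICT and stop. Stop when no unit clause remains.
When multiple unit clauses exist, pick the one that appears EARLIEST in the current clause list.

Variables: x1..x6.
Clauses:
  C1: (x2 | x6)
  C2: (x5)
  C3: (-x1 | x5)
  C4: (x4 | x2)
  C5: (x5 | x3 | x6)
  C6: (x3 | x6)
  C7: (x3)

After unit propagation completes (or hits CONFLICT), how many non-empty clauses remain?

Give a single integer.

unit clause [5] forces x5=T; simplify:
  satisfied 3 clause(s); 4 remain; assigned so far: [5]
unit clause [3] forces x3=T; simplify:
  satisfied 2 clause(s); 2 remain; assigned so far: [3, 5]

Answer: 2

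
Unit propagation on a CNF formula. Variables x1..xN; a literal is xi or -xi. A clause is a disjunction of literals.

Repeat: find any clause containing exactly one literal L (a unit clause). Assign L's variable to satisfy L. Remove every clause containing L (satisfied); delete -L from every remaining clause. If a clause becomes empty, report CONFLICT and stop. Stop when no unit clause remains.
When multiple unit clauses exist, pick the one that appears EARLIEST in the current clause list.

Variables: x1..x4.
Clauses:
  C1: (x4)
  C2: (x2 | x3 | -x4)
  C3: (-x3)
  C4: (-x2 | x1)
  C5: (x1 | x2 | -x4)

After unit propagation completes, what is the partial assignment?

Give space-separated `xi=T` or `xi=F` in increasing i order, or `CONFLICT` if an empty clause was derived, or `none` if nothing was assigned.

Answer: x1=T x2=T x3=F x4=T

Derivation:
unit clause [4] forces x4=T; simplify:
  drop -4 from [2, 3, -4] -> [2, 3]
  drop -4 from [1, 2, -4] -> [1, 2]
  satisfied 1 clause(s); 4 remain; assigned so far: [4]
unit clause [-3] forces x3=F; simplify:
  drop 3 from [2, 3] -> [2]
  satisfied 1 clause(s); 3 remain; assigned so far: [3, 4]
unit clause [2] forces x2=T; simplify:
  drop -2 from [-2, 1] -> [1]
  satisfied 2 clause(s); 1 remain; assigned so far: [2, 3, 4]
unit clause [1] forces x1=T; simplify:
  satisfied 1 clause(s); 0 remain; assigned so far: [1, 2, 3, 4]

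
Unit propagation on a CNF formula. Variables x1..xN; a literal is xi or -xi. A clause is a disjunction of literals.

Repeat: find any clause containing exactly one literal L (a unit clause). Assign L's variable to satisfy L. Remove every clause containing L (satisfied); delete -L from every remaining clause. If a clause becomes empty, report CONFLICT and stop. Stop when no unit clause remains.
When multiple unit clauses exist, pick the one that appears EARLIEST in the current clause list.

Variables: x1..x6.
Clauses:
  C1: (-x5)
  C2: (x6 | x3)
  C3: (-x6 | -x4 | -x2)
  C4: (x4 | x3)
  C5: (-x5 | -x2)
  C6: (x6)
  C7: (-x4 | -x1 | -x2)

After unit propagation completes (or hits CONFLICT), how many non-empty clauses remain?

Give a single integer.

Answer: 3

Derivation:
unit clause [-5] forces x5=F; simplify:
  satisfied 2 clause(s); 5 remain; assigned so far: [5]
unit clause [6] forces x6=T; simplify:
  drop -6 from [-6, -4, -2] -> [-4, -2]
  satisfied 2 clause(s); 3 remain; assigned so far: [5, 6]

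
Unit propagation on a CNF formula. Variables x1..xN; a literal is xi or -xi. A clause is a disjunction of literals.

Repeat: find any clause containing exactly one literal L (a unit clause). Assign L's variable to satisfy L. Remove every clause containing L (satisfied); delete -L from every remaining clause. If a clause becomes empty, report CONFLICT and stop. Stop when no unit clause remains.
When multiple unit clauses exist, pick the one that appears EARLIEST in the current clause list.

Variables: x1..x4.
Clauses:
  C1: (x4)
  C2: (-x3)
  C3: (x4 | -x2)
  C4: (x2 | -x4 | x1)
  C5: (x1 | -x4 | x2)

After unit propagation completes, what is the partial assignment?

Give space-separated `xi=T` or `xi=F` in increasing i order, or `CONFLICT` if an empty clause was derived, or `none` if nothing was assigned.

unit clause [4] forces x4=T; simplify:
  drop -4 from [2, -4, 1] -> [2, 1]
  drop -4 from [1, -4, 2] -> [1, 2]
  satisfied 2 clause(s); 3 remain; assigned so far: [4]
unit clause [-3] forces x3=F; simplify:
  satisfied 1 clause(s); 2 remain; assigned so far: [3, 4]

Answer: x3=F x4=T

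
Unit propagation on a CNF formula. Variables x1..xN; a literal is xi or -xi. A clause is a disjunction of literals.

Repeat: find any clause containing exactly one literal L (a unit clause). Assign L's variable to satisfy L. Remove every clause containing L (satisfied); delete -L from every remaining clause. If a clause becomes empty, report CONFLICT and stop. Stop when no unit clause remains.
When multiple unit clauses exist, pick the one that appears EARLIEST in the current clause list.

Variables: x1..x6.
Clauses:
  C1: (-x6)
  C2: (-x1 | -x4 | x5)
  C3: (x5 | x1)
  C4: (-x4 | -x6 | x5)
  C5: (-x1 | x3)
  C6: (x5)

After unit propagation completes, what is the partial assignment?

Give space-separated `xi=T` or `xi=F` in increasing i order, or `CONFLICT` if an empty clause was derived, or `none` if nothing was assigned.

unit clause [-6] forces x6=F; simplify:
  satisfied 2 clause(s); 4 remain; assigned so far: [6]
unit clause [5] forces x5=T; simplify:
  satisfied 3 clause(s); 1 remain; assigned so far: [5, 6]

Answer: x5=T x6=F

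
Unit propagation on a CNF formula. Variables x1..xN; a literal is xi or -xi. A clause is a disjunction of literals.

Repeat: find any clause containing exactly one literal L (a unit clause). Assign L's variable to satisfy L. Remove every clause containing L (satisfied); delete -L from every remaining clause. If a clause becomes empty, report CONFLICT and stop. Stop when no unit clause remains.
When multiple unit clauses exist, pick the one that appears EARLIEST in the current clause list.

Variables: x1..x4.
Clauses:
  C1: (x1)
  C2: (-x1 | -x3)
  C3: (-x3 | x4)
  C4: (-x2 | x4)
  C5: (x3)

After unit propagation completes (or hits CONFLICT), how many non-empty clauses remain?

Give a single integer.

Answer: 1

Derivation:
unit clause [1] forces x1=T; simplify:
  drop -1 from [-1, -3] -> [-3]
  satisfied 1 clause(s); 4 remain; assigned so far: [1]
unit clause [-3] forces x3=F; simplify:
  drop 3 from [3] -> [] (empty!)
  satisfied 2 clause(s); 2 remain; assigned so far: [1, 3]
CONFLICT (empty clause)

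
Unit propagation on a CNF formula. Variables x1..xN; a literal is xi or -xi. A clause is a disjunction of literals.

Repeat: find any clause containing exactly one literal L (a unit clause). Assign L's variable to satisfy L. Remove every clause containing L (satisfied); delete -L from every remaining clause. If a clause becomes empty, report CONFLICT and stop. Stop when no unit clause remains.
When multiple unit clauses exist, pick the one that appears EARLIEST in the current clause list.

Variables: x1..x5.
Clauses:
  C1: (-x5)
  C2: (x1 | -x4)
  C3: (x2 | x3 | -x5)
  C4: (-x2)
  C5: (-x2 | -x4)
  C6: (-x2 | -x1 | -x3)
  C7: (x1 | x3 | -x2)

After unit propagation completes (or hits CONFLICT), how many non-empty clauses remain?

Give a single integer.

unit clause [-5] forces x5=F; simplify:
  satisfied 2 clause(s); 5 remain; assigned so far: [5]
unit clause [-2] forces x2=F; simplify:
  satisfied 4 clause(s); 1 remain; assigned so far: [2, 5]

Answer: 1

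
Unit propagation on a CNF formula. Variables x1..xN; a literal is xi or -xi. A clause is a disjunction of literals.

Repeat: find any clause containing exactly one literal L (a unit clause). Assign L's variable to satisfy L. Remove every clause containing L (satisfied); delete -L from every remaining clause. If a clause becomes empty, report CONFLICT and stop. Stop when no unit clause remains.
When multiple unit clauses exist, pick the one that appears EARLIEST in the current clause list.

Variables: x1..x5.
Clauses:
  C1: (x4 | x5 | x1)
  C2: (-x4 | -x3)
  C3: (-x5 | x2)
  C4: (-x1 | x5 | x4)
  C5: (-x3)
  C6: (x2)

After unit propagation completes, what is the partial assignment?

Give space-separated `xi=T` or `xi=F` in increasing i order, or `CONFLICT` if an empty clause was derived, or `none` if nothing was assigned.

unit clause [-3] forces x3=F; simplify:
  satisfied 2 clause(s); 4 remain; assigned so far: [3]
unit clause [2] forces x2=T; simplify:
  satisfied 2 clause(s); 2 remain; assigned so far: [2, 3]

Answer: x2=T x3=F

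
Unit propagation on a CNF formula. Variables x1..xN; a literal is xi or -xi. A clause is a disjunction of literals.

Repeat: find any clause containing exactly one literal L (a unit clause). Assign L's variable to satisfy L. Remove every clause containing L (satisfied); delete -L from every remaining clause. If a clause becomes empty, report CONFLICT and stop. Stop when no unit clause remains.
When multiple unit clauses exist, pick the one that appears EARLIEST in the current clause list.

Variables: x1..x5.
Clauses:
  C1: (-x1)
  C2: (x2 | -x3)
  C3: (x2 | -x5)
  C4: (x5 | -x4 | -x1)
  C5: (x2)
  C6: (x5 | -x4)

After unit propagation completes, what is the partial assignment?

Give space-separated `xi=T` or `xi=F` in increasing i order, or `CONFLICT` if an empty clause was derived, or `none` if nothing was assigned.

unit clause [-1] forces x1=F; simplify:
  satisfied 2 clause(s); 4 remain; assigned so far: [1]
unit clause [2] forces x2=T; simplify:
  satisfied 3 clause(s); 1 remain; assigned so far: [1, 2]

Answer: x1=F x2=T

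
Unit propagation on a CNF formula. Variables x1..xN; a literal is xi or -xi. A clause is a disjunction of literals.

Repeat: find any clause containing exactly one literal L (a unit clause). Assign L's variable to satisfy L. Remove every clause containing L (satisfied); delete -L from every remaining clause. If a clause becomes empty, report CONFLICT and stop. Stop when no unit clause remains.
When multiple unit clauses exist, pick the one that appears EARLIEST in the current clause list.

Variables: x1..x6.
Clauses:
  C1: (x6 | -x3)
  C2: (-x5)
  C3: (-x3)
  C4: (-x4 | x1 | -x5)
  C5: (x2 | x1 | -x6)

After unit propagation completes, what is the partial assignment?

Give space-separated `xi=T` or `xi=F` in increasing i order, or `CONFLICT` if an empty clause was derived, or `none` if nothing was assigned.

unit clause [-5] forces x5=F; simplify:
  satisfied 2 clause(s); 3 remain; assigned so far: [5]
unit clause [-3] forces x3=F; simplify:
  satisfied 2 clause(s); 1 remain; assigned so far: [3, 5]

Answer: x3=F x5=F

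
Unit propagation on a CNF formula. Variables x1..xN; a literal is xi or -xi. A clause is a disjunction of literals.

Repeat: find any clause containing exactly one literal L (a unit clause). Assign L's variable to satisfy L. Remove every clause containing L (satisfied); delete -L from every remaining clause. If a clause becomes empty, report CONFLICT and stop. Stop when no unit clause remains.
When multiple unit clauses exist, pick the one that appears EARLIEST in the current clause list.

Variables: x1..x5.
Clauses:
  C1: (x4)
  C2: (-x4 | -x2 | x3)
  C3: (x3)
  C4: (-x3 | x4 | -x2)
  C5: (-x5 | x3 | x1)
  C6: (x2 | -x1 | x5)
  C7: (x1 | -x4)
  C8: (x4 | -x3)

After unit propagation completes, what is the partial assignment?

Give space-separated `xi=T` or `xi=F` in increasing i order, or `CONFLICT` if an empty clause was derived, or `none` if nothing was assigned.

Answer: x1=T x3=T x4=T

Derivation:
unit clause [4] forces x4=T; simplify:
  drop -4 from [-4, -2, 3] -> [-2, 3]
  drop -4 from [1, -4] -> [1]
  satisfied 3 clause(s); 5 remain; assigned so far: [4]
unit clause [3] forces x3=T; simplify:
  satisfied 3 clause(s); 2 remain; assigned so far: [3, 4]
unit clause [1] forces x1=T; simplify:
  drop -1 from [2, -1, 5] -> [2, 5]
  satisfied 1 clause(s); 1 remain; assigned so far: [1, 3, 4]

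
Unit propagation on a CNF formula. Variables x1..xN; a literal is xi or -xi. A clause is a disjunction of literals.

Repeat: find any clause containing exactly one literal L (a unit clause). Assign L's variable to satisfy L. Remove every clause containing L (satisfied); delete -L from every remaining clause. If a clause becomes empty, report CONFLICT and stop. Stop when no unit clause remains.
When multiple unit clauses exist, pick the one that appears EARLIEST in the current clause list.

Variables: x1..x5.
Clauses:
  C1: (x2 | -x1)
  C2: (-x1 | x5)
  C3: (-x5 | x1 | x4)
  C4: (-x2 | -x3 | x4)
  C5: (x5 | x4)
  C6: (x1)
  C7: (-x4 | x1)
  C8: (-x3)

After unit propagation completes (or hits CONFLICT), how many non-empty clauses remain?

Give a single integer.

Answer: 0

Derivation:
unit clause [1] forces x1=T; simplify:
  drop -1 from [2, -1] -> [2]
  drop -1 from [-1, 5] -> [5]
  satisfied 3 clause(s); 5 remain; assigned so far: [1]
unit clause [2] forces x2=T; simplify:
  drop -2 from [-2, -3, 4] -> [-3, 4]
  satisfied 1 clause(s); 4 remain; assigned so far: [1, 2]
unit clause [5] forces x5=T; simplify:
  satisfied 2 clause(s); 2 remain; assigned so far: [1, 2, 5]
unit clause [-3] forces x3=F; simplify:
  satisfied 2 clause(s); 0 remain; assigned so far: [1, 2, 3, 5]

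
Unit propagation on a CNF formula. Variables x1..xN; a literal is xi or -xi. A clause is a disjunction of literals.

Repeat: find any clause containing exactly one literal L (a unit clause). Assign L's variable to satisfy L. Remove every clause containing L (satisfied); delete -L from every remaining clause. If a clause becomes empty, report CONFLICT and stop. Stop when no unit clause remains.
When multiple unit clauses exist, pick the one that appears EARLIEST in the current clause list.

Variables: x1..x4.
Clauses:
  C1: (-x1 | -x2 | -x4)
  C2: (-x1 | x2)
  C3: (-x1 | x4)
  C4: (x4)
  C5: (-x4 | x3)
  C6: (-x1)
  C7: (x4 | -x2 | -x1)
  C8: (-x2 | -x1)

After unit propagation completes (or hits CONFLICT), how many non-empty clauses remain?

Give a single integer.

unit clause [4] forces x4=T; simplify:
  drop -4 from [-1, -2, -4] -> [-1, -2]
  drop -4 from [-4, 3] -> [3]
  satisfied 3 clause(s); 5 remain; assigned so far: [4]
unit clause [3] forces x3=T; simplify:
  satisfied 1 clause(s); 4 remain; assigned so far: [3, 4]
unit clause [-1] forces x1=F; simplify:
  satisfied 4 clause(s); 0 remain; assigned so far: [1, 3, 4]

Answer: 0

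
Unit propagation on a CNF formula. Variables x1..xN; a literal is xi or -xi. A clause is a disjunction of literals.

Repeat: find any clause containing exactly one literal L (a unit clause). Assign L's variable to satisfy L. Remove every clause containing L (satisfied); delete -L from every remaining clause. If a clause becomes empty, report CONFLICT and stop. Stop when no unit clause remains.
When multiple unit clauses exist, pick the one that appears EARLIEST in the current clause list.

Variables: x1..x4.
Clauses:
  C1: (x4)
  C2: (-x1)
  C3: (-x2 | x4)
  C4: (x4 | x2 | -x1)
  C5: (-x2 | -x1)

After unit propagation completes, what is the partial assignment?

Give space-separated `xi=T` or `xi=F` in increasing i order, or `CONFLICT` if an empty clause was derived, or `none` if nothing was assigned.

unit clause [4] forces x4=T; simplify:
  satisfied 3 clause(s); 2 remain; assigned so far: [4]
unit clause [-1] forces x1=F; simplify:
  satisfied 2 clause(s); 0 remain; assigned so far: [1, 4]

Answer: x1=F x4=T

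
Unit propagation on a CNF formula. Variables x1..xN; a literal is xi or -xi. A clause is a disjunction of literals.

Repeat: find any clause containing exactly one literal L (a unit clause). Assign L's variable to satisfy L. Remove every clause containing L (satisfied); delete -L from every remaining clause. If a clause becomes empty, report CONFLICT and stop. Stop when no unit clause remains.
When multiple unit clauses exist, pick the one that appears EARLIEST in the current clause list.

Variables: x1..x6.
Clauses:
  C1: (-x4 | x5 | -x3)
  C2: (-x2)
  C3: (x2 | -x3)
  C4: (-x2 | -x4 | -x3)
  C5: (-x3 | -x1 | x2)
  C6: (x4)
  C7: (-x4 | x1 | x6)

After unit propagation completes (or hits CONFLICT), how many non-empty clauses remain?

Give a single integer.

Answer: 1

Derivation:
unit clause [-2] forces x2=F; simplify:
  drop 2 from [2, -3] -> [-3]
  drop 2 from [-3, -1, 2] -> [-3, -1]
  satisfied 2 clause(s); 5 remain; assigned so far: [2]
unit clause [-3] forces x3=F; simplify:
  satisfied 3 clause(s); 2 remain; assigned so far: [2, 3]
unit clause [4] forces x4=T; simplify:
  drop -4 from [-4, 1, 6] -> [1, 6]
  satisfied 1 clause(s); 1 remain; assigned so far: [2, 3, 4]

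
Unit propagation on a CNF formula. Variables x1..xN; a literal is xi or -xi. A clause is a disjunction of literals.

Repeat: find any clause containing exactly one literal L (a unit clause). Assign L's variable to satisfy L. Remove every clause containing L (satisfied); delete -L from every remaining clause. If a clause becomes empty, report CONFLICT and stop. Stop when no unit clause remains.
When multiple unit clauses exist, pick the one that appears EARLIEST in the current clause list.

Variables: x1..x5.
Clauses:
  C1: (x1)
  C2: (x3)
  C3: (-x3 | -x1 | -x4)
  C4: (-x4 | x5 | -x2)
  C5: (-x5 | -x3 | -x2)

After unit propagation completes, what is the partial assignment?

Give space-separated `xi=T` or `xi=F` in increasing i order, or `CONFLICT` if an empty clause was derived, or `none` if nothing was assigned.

unit clause [1] forces x1=T; simplify:
  drop -1 from [-3, -1, -4] -> [-3, -4]
  satisfied 1 clause(s); 4 remain; assigned so far: [1]
unit clause [3] forces x3=T; simplify:
  drop -3 from [-3, -4] -> [-4]
  drop -3 from [-5, -3, -2] -> [-5, -2]
  satisfied 1 clause(s); 3 remain; assigned so far: [1, 3]
unit clause [-4] forces x4=F; simplify:
  satisfied 2 clause(s); 1 remain; assigned so far: [1, 3, 4]

Answer: x1=T x3=T x4=F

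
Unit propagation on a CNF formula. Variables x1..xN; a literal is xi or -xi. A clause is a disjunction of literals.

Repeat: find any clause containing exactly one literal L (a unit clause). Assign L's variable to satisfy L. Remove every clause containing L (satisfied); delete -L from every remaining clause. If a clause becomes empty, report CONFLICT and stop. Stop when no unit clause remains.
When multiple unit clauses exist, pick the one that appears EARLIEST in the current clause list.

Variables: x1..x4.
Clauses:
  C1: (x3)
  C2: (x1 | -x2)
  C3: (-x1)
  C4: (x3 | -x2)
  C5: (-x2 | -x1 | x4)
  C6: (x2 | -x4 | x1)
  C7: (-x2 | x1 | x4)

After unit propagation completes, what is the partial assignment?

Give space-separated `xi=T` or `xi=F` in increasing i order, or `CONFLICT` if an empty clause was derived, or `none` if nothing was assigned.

unit clause [3] forces x3=T; simplify:
  satisfied 2 clause(s); 5 remain; assigned so far: [3]
unit clause [-1] forces x1=F; simplify:
  drop 1 from [1, -2] -> [-2]
  drop 1 from [2, -4, 1] -> [2, -4]
  drop 1 from [-2, 1, 4] -> [-2, 4]
  satisfied 2 clause(s); 3 remain; assigned so far: [1, 3]
unit clause [-2] forces x2=F; simplify:
  drop 2 from [2, -4] -> [-4]
  satisfied 2 clause(s); 1 remain; assigned so far: [1, 2, 3]
unit clause [-4] forces x4=F; simplify:
  satisfied 1 clause(s); 0 remain; assigned so far: [1, 2, 3, 4]

Answer: x1=F x2=F x3=T x4=F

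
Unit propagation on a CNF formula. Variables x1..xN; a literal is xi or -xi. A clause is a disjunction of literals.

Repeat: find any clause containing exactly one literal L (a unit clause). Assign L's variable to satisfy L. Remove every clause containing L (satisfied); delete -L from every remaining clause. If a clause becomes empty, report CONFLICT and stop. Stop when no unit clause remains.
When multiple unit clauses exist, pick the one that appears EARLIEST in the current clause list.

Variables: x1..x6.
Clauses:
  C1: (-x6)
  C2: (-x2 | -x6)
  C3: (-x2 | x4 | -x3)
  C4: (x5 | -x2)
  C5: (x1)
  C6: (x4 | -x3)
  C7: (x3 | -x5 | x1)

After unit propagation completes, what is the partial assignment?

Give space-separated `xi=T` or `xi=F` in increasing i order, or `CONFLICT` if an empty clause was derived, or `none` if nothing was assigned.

Answer: x1=T x6=F

Derivation:
unit clause [-6] forces x6=F; simplify:
  satisfied 2 clause(s); 5 remain; assigned so far: [6]
unit clause [1] forces x1=T; simplify:
  satisfied 2 clause(s); 3 remain; assigned so far: [1, 6]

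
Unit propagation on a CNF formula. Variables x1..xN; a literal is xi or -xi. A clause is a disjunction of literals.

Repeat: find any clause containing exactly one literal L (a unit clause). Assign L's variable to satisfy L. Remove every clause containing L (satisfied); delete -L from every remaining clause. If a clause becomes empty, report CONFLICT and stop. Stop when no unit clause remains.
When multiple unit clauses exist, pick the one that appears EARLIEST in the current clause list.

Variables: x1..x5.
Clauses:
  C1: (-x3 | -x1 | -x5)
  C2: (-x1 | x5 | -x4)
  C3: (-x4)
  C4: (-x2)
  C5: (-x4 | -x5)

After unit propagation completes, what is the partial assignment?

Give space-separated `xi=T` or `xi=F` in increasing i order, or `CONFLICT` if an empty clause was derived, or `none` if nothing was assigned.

unit clause [-4] forces x4=F; simplify:
  satisfied 3 clause(s); 2 remain; assigned so far: [4]
unit clause [-2] forces x2=F; simplify:
  satisfied 1 clause(s); 1 remain; assigned so far: [2, 4]

Answer: x2=F x4=F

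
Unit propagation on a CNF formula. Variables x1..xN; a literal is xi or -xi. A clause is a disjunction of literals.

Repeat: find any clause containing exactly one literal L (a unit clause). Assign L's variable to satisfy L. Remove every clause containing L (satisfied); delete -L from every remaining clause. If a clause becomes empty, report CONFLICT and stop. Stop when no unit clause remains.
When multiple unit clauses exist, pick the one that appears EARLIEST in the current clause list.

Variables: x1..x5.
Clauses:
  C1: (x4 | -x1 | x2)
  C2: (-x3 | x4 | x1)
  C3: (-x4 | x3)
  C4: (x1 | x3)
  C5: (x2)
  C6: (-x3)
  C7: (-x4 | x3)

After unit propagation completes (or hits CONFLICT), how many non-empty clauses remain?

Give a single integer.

Answer: 0

Derivation:
unit clause [2] forces x2=T; simplify:
  satisfied 2 clause(s); 5 remain; assigned so far: [2]
unit clause [-3] forces x3=F; simplify:
  drop 3 from [-4, 3] -> [-4]
  drop 3 from [1, 3] -> [1]
  drop 3 from [-4, 3] -> [-4]
  satisfied 2 clause(s); 3 remain; assigned so far: [2, 3]
unit clause [-4] forces x4=F; simplify:
  satisfied 2 clause(s); 1 remain; assigned so far: [2, 3, 4]
unit clause [1] forces x1=T; simplify:
  satisfied 1 clause(s); 0 remain; assigned so far: [1, 2, 3, 4]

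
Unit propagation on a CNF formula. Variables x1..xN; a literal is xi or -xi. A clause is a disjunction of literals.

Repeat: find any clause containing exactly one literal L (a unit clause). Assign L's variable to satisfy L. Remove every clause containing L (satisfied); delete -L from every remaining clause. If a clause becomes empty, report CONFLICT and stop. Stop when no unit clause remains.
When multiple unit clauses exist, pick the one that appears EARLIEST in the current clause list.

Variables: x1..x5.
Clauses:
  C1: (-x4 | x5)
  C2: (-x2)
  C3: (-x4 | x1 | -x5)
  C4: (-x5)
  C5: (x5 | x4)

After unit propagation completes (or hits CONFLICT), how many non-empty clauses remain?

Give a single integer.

Answer: 0

Derivation:
unit clause [-2] forces x2=F; simplify:
  satisfied 1 clause(s); 4 remain; assigned so far: [2]
unit clause [-5] forces x5=F; simplify:
  drop 5 from [-4, 5] -> [-4]
  drop 5 from [5, 4] -> [4]
  satisfied 2 clause(s); 2 remain; assigned so far: [2, 5]
unit clause [-4] forces x4=F; simplify:
  drop 4 from [4] -> [] (empty!)
  satisfied 1 clause(s); 1 remain; assigned so far: [2, 4, 5]
CONFLICT (empty clause)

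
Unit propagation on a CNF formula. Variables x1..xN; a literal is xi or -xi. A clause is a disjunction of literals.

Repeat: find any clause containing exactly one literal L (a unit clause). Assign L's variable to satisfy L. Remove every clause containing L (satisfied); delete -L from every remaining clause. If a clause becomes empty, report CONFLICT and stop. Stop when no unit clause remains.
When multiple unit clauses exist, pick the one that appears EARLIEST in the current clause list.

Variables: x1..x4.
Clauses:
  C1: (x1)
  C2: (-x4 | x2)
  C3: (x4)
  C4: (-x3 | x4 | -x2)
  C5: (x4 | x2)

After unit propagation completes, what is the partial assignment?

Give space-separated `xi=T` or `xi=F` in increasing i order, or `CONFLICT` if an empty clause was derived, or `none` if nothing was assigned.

unit clause [1] forces x1=T; simplify:
  satisfied 1 clause(s); 4 remain; assigned so far: [1]
unit clause [4] forces x4=T; simplify:
  drop -4 from [-4, 2] -> [2]
  satisfied 3 clause(s); 1 remain; assigned so far: [1, 4]
unit clause [2] forces x2=T; simplify:
  satisfied 1 clause(s); 0 remain; assigned so far: [1, 2, 4]

Answer: x1=T x2=T x4=T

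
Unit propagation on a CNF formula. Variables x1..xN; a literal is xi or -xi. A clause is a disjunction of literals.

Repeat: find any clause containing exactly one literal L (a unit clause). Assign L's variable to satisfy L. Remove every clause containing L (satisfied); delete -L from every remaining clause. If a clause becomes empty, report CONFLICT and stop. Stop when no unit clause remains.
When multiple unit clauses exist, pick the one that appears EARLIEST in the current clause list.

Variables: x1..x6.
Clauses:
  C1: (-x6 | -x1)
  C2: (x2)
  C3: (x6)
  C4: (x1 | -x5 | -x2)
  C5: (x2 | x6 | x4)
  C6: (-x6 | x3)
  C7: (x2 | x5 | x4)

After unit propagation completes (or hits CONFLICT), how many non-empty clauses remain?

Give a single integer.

unit clause [2] forces x2=T; simplify:
  drop -2 from [1, -5, -2] -> [1, -5]
  satisfied 3 clause(s); 4 remain; assigned so far: [2]
unit clause [6] forces x6=T; simplify:
  drop -6 from [-6, -1] -> [-1]
  drop -6 from [-6, 3] -> [3]
  satisfied 1 clause(s); 3 remain; assigned so far: [2, 6]
unit clause [-1] forces x1=F; simplify:
  drop 1 from [1, -5] -> [-5]
  satisfied 1 clause(s); 2 remain; assigned so far: [1, 2, 6]
unit clause [-5] forces x5=F; simplify:
  satisfied 1 clause(s); 1 remain; assigned so far: [1, 2, 5, 6]
unit clause [3] forces x3=T; simplify:
  satisfied 1 clause(s); 0 remain; assigned so far: [1, 2, 3, 5, 6]

Answer: 0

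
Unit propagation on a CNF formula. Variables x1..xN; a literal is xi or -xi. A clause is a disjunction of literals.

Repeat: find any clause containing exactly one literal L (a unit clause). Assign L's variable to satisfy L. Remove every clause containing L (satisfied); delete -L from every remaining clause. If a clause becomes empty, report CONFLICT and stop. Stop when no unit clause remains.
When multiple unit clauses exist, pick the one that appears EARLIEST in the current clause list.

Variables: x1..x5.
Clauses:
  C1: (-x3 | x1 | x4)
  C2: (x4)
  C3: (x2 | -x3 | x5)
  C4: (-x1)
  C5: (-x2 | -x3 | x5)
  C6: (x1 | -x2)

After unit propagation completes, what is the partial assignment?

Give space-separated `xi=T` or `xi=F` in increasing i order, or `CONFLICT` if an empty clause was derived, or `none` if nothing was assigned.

Answer: x1=F x2=F x4=T

Derivation:
unit clause [4] forces x4=T; simplify:
  satisfied 2 clause(s); 4 remain; assigned so far: [4]
unit clause [-1] forces x1=F; simplify:
  drop 1 from [1, -2] -> [-2]
  satisfied 1 clause(s); 3 remain; assigned so far: [1, 4]
unit clause [-2] forces x2=F; simplify:
  drop 2 from [2, -3, 5] -> [-3, 5]
  satisfied 2 clause(s); 1 remain; assigned so far: [1, 2, 4]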